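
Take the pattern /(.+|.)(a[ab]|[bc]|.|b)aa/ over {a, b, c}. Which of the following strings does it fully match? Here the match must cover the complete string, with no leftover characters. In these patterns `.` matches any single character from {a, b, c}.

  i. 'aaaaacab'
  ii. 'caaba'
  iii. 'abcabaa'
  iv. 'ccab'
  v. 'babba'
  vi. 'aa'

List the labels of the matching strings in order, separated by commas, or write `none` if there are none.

iii

i → no match — must end with 'aa'
ii → no match — must end with 'aa'
iii → match
iv → no match — must end with 'aa'
v → no match — must end with 'aa'
vi → no match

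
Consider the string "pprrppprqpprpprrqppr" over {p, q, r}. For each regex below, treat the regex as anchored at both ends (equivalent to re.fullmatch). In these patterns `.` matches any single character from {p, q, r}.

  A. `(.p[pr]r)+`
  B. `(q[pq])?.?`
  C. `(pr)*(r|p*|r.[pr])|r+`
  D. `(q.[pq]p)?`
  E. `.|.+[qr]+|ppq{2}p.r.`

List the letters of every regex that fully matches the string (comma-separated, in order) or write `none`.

A → match
B → no match
C → no match
D → no match
E → match

A, E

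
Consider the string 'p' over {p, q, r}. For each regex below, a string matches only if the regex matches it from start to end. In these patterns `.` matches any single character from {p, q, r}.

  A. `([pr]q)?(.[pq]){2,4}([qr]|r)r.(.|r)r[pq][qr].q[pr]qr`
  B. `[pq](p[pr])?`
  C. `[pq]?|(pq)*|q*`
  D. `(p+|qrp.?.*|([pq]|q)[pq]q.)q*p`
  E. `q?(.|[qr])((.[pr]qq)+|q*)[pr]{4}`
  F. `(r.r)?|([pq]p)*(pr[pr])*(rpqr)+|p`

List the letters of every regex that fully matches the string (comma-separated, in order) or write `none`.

B, C, F

A → no match — must end with 'qr'
B → match
C → match
D → no match
E → no match
F → match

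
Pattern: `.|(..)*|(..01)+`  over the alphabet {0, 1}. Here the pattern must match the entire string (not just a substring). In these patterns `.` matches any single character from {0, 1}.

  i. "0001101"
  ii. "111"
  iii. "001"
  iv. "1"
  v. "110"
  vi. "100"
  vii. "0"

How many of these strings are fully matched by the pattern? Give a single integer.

2

i → no match
ii → no match
iii → no match
iv → match
v → no match
vi → no match
vii → match
Total matched: 2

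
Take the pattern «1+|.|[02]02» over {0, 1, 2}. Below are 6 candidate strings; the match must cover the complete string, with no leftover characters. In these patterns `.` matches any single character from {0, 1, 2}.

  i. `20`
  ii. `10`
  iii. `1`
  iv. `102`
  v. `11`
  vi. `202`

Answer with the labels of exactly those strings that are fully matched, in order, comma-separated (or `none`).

i → no match
ii → no match
iii → match
iv → no match
v → match
vi → match

iii, v, vi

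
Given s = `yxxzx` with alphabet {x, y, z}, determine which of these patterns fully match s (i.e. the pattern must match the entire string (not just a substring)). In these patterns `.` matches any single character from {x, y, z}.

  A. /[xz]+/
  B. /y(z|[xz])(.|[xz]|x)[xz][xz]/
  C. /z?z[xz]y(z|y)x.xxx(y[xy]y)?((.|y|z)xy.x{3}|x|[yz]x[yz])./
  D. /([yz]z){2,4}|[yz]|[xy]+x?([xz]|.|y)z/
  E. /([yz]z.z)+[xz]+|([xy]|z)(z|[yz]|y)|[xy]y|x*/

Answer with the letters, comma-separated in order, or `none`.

B

A → no match
B → match
C → no match
D → no match
E → no match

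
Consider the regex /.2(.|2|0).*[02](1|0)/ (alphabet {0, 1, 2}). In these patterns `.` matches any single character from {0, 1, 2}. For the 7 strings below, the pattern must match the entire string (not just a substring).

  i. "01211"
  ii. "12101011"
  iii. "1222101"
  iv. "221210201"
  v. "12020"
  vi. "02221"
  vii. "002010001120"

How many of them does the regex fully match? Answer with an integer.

4

i. "01211" → no match
ii. "12101011" → no match
iii. "1222101" → match
iv. "221210201" → match
v. "12020" → match
vi. "02221" → match
vii. "002010001120" → no match
Total matched: 4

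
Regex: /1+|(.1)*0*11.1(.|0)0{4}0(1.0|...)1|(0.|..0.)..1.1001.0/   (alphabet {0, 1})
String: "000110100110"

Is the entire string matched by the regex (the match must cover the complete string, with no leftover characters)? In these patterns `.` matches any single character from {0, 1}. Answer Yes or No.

Yes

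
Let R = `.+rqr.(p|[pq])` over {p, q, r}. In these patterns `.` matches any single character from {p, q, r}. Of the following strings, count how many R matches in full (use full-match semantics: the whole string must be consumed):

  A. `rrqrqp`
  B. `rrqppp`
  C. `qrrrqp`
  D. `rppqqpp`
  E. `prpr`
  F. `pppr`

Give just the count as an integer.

A → match
B → no match
C → no match
D → no match
E → no match
F → no match
Total matched: 1

1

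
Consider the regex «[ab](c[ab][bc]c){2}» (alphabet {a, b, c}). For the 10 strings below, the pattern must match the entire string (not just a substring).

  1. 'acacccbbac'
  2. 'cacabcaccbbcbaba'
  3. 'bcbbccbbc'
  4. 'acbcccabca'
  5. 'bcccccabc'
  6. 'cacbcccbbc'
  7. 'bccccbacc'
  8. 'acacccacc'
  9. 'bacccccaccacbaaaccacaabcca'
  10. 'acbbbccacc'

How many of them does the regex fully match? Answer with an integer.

1 → no match
2 → no match — must end with 'c'
3 → match
4 → no match — must end with 'c'
5 → no match
6 → no match
7 → no match
8 → match
9 → no match — must end with 'c'
10 → no match
Total matched: 2

2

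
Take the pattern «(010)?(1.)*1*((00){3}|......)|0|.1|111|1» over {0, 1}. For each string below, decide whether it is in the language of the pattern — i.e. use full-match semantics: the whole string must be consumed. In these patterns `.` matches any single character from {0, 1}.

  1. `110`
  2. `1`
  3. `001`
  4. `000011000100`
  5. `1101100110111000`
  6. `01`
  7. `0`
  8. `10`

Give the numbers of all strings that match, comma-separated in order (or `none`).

2, 6, 7

1 → no match
2 → match
3 → no match
4 → no match
5 → no match
6 → match
7 → match
8 → no match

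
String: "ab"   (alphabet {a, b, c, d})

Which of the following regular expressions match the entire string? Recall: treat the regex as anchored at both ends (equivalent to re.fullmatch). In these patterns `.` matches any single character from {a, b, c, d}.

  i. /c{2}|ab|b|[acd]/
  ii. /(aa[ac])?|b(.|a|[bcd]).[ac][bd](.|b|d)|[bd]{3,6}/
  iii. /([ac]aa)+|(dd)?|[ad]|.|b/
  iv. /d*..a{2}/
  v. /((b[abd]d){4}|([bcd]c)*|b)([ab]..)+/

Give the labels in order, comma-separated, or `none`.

i

i → match
ii → no match
iii → no match
iv → no match — must end with "a"
v → no match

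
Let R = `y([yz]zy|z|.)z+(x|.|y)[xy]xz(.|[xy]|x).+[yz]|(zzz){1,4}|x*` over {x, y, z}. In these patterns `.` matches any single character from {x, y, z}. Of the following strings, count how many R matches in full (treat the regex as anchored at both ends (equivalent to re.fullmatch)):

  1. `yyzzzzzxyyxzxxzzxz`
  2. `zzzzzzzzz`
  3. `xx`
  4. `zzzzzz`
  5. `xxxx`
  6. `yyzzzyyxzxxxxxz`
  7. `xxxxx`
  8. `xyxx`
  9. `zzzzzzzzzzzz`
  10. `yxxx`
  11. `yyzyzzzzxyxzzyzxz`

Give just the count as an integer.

8

1 → no match
2 → match
3 → match
4 → match
5 → match
6 → match
7 → match
8 → no match
9 → match
10 → no match
11 → match
Total matched: 8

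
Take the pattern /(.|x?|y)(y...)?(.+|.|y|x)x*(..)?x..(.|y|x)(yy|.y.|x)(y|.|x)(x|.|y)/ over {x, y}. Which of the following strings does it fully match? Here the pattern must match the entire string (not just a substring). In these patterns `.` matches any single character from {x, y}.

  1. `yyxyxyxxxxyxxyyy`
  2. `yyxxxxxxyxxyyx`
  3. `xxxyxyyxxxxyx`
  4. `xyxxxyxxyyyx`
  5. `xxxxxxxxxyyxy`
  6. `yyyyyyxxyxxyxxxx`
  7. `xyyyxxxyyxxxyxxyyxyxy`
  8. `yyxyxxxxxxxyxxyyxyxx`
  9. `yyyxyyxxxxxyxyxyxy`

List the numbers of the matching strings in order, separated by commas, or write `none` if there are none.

1 → no match
2 → no match
3 → no match
4. `xyxxxyxxyyyx` → match
5 → match
6 → match
7 → no match
8 → no match
9 → no match

4, 5, 6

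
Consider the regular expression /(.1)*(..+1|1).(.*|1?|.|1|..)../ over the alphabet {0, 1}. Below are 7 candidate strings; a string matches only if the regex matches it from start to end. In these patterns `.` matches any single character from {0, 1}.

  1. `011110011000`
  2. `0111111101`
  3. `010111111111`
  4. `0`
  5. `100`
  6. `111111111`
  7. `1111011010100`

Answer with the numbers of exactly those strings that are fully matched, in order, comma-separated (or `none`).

1 → match
2 → match
3 → match
4 → no match
5 → no match
6 → match
7 → match

1, 2, 3, 6, 7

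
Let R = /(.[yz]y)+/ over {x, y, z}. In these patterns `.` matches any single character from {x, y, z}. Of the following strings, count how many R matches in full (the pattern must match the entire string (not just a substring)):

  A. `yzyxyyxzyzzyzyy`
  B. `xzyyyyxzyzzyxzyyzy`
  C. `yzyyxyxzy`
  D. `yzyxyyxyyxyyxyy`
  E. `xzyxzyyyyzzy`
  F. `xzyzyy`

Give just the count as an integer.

5

A → match
B → match
C → no match
D → match
E → match
F → match
Total matched: 5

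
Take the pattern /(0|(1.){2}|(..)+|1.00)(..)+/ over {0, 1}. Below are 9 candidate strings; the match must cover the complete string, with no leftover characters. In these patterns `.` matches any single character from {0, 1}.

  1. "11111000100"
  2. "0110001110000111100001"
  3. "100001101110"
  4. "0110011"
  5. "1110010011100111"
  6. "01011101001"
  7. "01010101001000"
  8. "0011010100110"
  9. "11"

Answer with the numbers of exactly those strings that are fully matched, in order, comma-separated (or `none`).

2, 3, 4, 5, 6, 7, 8

1 → no match
2 → match
3 → match
4 → match
5 → match
6 → match
7 → match
8 → match
9 → no match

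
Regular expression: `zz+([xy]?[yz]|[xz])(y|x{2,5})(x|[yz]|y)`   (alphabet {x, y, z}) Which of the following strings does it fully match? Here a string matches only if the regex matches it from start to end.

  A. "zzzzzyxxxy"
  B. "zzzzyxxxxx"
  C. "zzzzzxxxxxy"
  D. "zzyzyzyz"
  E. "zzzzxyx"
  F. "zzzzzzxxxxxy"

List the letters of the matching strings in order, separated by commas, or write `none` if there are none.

A, B, C, E, F

A → match
B → match
C → match
D → no match
E → match
F → match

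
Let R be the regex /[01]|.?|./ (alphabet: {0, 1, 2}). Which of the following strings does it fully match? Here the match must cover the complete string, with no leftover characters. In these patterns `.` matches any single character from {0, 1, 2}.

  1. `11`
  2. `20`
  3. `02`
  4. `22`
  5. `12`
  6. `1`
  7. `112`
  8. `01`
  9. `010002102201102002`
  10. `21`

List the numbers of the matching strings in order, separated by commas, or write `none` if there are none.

1. `11` → no match
2. `20` → no match
3. `02` → no match
4. `22` → no match
5. `12` → no match
6. `1` → match
7. `112` → no match
8. `01` → no match
9 → no match
10. `21` → no match

6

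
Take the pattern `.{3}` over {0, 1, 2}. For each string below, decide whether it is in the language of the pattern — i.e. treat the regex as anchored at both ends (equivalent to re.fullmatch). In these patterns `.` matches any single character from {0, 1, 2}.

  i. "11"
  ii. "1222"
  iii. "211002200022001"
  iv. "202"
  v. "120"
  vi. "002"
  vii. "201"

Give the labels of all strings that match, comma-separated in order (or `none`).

iv, v, vi, vii

i → no match
ii → no match
iii → no match
iv → match
v → match
vi → match
vii → match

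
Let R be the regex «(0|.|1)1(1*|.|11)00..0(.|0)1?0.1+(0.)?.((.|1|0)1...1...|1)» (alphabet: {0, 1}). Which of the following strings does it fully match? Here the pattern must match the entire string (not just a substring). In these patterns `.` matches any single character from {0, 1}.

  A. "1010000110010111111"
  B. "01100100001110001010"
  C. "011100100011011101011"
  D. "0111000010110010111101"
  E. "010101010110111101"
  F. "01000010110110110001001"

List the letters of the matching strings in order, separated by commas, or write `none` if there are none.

A → no match
B → no match
C → no match
D → no match
E → no match
F → match

F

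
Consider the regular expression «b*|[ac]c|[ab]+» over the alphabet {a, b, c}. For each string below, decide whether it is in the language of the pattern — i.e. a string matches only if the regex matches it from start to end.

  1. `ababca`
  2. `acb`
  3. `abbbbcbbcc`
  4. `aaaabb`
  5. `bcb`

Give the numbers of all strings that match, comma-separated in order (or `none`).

4

1 → no match
2 → no match
3 → no match
4 → match
5 → no match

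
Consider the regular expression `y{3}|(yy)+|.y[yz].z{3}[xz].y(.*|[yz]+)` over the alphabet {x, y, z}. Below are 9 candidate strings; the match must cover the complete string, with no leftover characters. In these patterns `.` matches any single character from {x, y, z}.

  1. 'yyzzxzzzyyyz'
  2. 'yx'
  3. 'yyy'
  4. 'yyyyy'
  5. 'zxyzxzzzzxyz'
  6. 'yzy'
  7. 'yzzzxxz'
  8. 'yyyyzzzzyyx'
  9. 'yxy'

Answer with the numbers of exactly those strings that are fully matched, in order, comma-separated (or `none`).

3, 8

1 → no match
2 → no match
3 → match
4 → no match
5 → no match
6 → no match
7 → no match
8 → match
9 → no match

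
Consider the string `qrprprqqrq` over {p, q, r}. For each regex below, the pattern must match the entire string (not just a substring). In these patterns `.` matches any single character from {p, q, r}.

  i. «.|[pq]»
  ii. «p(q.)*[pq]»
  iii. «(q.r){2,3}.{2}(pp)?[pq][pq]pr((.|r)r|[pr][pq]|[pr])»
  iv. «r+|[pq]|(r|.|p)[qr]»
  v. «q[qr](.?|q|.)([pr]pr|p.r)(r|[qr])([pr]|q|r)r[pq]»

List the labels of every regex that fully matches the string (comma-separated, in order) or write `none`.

v

i → no match
ii → no match — must start with `p`
iii → no match
iv → no match
v → match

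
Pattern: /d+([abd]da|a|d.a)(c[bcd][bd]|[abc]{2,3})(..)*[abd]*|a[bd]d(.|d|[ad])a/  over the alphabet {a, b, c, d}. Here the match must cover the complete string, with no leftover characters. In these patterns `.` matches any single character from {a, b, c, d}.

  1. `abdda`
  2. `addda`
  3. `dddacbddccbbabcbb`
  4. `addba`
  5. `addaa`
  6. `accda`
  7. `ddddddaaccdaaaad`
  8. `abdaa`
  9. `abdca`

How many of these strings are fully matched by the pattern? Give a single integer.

8

1 → match
2 → match
3 → match
4 → match
5 → match
6 → no match
7 → match
8 → match
9 → match
Total matched: 8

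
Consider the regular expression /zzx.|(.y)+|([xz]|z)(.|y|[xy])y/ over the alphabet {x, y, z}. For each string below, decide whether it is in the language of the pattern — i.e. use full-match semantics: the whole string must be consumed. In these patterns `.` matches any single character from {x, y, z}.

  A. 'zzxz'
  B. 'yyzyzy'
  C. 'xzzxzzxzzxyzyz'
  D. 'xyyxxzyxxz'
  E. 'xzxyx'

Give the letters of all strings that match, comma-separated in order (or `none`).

A → match
B → match
C → no match
D → no match
E → no match

A, B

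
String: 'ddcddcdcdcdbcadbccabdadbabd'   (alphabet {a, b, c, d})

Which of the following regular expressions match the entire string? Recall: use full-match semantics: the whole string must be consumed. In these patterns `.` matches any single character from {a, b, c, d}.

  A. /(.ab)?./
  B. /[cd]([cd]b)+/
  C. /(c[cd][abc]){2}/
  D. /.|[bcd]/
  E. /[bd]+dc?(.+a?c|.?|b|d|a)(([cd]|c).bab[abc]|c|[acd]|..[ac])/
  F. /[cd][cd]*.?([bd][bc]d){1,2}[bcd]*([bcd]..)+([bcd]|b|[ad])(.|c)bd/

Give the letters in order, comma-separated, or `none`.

A → no match
B → no match — must end with 'b'
C → no match — must start with 'c'
D → no match
E → no match
F → match

F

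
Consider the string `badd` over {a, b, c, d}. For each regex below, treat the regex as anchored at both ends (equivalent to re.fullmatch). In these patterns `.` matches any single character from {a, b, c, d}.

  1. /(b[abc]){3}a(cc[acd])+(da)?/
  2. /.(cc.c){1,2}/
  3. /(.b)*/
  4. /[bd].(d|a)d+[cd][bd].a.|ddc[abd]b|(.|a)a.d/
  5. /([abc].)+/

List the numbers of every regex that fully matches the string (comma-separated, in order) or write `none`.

4

1 → no match
2 → no match — must end with `c`
3 → no match
4 → match
5 → no match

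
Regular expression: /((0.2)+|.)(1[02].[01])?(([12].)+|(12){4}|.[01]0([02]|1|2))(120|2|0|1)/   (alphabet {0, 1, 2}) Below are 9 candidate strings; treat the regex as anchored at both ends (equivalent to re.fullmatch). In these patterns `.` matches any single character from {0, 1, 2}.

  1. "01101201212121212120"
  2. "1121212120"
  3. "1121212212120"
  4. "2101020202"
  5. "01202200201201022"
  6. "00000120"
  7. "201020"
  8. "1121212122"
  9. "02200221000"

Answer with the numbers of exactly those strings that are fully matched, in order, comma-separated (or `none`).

2, 4, 5, 6, 7, 8, 9

1 → no match
2. "1121212120" → match
3 → no match
4. "2101020202" → match
5 → match
6. "00000120" → match
7. "201020" → match
8. "1121212122" → match
9. "02200221000" → match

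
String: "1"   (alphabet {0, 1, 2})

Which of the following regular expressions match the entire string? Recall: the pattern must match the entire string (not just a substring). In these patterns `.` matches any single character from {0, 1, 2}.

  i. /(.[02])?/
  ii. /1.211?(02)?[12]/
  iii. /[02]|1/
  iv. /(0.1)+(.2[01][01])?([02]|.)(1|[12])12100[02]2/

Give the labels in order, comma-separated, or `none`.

i → no match
ii → no match
iii → match
iv → no match — must start with "0"

iii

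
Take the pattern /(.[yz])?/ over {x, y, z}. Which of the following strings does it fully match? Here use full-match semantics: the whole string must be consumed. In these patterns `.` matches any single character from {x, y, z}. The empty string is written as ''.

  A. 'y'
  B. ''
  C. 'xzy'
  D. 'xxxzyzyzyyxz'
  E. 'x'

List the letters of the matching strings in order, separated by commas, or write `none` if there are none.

A → no match
B → match
C → no match
D → no match
E → no match

B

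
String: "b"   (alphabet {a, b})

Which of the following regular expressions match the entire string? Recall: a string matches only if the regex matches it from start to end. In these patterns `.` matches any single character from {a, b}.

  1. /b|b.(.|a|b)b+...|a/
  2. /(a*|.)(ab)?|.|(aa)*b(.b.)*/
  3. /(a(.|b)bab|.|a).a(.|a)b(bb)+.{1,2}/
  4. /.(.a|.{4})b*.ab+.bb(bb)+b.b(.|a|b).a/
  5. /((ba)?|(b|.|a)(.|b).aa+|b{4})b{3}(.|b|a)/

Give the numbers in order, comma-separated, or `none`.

1 → match
2 → match
3 → no match
4 → no match — must end with "a"
5 → no match

1, 2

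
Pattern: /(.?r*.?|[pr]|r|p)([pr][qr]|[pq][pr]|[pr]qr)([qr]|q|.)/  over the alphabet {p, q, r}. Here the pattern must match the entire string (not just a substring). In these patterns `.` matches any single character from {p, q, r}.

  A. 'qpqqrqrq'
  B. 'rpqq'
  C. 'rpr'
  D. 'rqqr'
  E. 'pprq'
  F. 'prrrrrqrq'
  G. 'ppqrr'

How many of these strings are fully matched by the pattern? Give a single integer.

A → no match
B → match
C → no match
D → no match
E → match
F → match
G → match
Total matched: 4

4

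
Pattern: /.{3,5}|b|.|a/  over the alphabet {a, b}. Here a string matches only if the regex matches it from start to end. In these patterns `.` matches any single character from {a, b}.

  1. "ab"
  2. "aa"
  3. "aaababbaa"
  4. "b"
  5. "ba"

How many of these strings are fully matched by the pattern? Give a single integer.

1 → no match
2 → no match
3 → no match
4 → match
5 → no match
Total matched: 1

1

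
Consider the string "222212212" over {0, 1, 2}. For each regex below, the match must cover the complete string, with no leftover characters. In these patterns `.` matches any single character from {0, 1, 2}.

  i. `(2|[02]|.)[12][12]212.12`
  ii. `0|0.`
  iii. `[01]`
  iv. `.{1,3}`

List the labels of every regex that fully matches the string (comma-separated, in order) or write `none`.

i → match
ii → no match — must start with "0"
iii → no match
iv → no match

i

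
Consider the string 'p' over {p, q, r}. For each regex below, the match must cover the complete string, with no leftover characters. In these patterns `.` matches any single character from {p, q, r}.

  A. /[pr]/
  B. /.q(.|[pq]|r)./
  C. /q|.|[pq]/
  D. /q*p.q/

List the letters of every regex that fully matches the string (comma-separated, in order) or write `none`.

A, C

A → match
B → no match
C → match
D → no match — must end with 'q'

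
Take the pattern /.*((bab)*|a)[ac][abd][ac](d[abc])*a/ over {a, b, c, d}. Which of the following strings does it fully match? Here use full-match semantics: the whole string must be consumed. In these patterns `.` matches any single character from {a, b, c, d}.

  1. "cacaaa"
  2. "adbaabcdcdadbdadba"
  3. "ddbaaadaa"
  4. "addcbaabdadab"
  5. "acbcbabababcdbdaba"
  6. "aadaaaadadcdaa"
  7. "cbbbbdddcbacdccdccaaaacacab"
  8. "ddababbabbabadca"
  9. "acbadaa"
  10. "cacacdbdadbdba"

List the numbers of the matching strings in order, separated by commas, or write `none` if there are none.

1, 2, 3, 6, 8, 9, 10

1 → match
2 → match
3 → match
4 → no match — must end with "a"
5 → no match
6 → match
7 → no match — must end with "a"
8 → match
9 → match
10 → match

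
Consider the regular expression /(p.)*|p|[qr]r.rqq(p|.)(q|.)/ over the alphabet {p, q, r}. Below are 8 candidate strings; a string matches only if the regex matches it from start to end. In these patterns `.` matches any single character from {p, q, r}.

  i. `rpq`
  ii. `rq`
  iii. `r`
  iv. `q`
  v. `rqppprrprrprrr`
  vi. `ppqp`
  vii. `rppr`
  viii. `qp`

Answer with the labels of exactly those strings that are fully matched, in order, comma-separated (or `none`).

none

i. `rpq` → no match
ii. `rq` → no match
iii. `r` → no match
iv. `q` → no match
v → no match
vi. `ppqp` → no match
vii. `rppr` → no match
viii. `qp` → no match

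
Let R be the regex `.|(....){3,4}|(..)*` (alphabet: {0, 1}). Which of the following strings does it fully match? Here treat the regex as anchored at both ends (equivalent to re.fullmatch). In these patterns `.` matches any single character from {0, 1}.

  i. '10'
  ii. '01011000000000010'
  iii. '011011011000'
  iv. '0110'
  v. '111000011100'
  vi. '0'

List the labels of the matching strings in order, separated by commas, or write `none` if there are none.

i. '10' → match
ii → no match
iii. '011011011000' → match
iv. '0110' → match
v. '111000011100' → match
vi. '0' → match

i, iii, iv, v, vi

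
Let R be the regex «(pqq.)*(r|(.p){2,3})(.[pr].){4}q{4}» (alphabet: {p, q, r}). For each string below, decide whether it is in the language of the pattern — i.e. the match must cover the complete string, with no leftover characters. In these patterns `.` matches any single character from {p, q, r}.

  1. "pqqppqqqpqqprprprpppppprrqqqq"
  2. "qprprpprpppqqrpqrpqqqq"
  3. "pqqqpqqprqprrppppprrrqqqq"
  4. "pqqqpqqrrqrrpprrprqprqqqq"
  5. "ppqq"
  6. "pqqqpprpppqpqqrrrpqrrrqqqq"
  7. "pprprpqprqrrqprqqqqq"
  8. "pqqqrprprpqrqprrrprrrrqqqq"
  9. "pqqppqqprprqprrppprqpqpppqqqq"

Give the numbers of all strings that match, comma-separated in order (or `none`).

1, 2, 3, 4, 6, 7, 8

1 → match
2 → match
3 → match
4 → match
5 → no match
6 → match
7 → match
8 → match
9 → no match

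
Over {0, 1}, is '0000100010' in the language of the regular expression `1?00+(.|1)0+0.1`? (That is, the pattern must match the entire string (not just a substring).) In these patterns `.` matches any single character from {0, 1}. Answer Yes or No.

Every match must end with '1', but '0000100010' does not.

No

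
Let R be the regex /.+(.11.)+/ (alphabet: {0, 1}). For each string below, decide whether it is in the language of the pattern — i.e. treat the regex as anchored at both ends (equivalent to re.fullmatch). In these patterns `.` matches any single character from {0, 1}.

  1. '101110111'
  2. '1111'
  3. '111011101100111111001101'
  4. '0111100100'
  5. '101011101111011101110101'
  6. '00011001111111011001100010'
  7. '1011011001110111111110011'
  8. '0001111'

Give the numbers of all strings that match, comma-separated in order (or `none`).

1. '101110111' → match
2. '1111' → no match
3 → no match
4. '0111100100' → no match
5 → no match
6 → no match
7 → no match
8. '0001111' → match

1, 8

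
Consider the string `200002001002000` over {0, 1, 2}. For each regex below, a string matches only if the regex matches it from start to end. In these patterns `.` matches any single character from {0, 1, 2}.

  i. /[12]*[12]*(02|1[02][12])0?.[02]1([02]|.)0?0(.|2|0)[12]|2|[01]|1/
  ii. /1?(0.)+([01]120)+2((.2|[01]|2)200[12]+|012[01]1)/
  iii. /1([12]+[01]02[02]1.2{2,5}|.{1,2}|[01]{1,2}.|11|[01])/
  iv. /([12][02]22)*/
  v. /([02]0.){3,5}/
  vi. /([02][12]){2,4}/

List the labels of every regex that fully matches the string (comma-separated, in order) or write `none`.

v

i → no match
ii → no match
iii → no match — must start with `1`
iv → no match
v → match
vi → no match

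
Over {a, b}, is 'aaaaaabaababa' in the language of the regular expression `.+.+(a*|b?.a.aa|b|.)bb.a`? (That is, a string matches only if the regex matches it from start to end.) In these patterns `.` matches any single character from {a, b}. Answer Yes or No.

No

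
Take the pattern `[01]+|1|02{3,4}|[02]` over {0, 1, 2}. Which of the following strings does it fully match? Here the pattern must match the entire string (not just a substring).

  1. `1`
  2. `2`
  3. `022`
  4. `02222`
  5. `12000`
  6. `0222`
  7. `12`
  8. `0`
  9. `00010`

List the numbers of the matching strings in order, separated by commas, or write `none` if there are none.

1 → match
2 → match
3 → no match
4 → match
5 → no match
6 → match
7 → no match
8 → match
9 → match

1, 2, 4, 6, 8, 9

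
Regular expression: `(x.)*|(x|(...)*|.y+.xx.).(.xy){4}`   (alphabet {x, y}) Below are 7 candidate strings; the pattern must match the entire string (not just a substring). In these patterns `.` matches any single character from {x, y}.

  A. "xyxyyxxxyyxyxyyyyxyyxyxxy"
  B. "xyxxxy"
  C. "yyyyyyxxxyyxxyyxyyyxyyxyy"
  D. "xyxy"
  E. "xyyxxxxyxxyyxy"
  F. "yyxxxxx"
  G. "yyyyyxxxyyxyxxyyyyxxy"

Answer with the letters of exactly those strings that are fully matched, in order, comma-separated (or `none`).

B, D

A → no match
B → match
C → no match
D → match
E → no match
F → no match
G → no match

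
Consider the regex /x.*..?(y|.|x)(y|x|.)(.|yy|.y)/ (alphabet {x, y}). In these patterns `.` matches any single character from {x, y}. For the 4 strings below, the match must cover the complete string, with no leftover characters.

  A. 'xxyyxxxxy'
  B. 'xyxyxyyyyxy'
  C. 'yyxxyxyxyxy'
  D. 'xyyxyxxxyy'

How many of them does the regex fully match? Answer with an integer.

A. 'xxyyxxxxy' → match
B. 'xyxyxyyyyxy' → match
C. 'yyxxyxyxyxy' → no match — must start with 'x'
D. 'xyyxyxxxyy' → match
Total matched: 3

3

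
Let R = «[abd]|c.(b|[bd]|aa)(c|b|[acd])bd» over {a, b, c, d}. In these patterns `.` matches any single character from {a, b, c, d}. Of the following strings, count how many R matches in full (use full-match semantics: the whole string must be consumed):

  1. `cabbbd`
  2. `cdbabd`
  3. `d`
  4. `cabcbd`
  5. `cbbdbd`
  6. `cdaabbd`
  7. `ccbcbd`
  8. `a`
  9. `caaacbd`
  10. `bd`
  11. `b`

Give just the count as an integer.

1. `cabbbd` → match
2. `cdbabd` → match
3. `d` → match
4. `cabcbd` → match
5. `cbbdbd` → match
6. `cdaabbd` → match
7. `ccbcbd` → match
8. `a` → match
9. `caaacbd` → match
10. `bd` → no match
11. `b` → match
Total matched: 10

10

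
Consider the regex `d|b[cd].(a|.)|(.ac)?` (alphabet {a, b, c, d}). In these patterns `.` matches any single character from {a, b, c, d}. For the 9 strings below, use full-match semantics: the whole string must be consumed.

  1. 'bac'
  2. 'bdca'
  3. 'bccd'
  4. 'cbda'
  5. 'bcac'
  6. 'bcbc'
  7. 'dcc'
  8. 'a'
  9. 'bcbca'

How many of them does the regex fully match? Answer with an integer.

1 → match
2 → match
3 → match
4 → no match
5 → match
6 → match
7 → no match
8 → no match
9 → no match
Total matched: 5

5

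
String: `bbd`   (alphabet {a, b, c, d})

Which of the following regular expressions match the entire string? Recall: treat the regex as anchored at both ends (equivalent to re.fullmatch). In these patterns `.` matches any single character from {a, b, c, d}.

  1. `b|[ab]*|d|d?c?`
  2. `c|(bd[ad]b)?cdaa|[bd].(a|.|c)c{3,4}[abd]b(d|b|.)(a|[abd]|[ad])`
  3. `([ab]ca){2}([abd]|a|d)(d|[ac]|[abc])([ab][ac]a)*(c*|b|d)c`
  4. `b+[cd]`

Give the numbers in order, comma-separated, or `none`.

4

1 → no match
2 → no match
3 → no match — must end with `c`
4 → match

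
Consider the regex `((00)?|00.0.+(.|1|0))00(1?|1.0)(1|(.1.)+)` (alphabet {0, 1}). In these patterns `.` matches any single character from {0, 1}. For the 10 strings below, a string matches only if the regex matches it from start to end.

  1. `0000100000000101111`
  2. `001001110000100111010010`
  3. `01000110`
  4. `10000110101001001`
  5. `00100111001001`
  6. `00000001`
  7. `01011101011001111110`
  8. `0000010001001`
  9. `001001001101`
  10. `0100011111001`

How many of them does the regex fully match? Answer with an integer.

4

1 → no match
2 → match
3 → no match
4 → no match
5 → match
6 → no match
7 → no match
8 → match
9 → match
10 → no match
Total matched: 4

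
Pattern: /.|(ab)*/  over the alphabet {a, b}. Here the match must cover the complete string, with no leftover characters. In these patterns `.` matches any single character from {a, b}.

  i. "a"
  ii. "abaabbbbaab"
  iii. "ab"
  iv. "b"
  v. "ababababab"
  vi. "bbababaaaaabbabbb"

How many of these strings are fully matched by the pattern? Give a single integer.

i → match
ii → no match
iii → match
iv → match
v → match
vi → no match
Total matched: 4

4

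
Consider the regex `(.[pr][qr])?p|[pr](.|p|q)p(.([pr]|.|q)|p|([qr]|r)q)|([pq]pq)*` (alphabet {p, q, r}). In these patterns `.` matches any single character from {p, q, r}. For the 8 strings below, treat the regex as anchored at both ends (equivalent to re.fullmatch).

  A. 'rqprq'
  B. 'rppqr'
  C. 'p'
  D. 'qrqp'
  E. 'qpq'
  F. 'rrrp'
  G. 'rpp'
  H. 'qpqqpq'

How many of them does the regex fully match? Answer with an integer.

A. 'rqprq' → match
B. 'rppqr' → match
C. 'p' → match
D. 'qrqp' → match
E. 'qpq' → match
F. 'rrrp' → match
G. 'rpp' → no match
H. 'qpqqpq' → match
Total matched: 7

7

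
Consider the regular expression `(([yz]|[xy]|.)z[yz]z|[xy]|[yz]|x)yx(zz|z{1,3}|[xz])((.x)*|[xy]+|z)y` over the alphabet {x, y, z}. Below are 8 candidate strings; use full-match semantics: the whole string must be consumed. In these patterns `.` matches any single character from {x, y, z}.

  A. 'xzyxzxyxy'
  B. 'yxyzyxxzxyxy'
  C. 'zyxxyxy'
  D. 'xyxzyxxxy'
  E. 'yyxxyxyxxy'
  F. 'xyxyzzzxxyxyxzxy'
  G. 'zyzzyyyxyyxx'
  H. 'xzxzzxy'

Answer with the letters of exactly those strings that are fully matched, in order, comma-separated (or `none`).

A → no match
B → no match
C → match
D → match
E → match
F → no match
G → no match — must end with 'y'
H → no match

C, D, E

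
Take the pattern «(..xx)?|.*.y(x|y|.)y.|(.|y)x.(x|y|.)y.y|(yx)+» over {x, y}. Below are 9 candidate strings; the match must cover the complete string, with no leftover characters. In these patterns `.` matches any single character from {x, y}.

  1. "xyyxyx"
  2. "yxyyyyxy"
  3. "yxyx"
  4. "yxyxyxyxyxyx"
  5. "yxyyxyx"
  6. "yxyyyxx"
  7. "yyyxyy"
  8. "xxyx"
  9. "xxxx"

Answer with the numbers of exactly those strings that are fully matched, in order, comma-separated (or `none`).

1, 3, 4, 5, 7, 9

1. "xyyxyx" → match
2. "yxyyyyxy" → no match
3. "yxyx" → match
4. "yxyxyxyxyxyx" → match
5. "yxyyxyx" → match
6. "yxyyyxx" → no match
7. "yyyxyy" → match
8. "xxyx" → no match
9. "xxxx" → match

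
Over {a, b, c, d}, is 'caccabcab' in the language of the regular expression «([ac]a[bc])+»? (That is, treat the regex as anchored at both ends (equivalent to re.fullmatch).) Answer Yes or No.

Yes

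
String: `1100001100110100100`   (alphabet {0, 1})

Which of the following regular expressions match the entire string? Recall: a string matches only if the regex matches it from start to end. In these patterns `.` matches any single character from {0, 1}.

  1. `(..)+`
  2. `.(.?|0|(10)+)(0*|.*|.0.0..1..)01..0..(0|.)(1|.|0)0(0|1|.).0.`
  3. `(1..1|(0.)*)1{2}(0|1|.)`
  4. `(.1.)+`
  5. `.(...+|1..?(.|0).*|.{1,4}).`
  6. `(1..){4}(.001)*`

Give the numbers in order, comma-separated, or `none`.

2, 5

1 → no match
2 → match
3 → no match
4 → no match
5 → match
6 → no match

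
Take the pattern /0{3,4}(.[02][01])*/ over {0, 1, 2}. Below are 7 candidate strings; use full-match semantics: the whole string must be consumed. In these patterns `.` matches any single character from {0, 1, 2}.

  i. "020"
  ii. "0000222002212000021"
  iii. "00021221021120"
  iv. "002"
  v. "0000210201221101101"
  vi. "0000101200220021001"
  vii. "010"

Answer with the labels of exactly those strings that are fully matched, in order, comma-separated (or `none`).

i → no match
ii → no match
iii → no match
iv → no match
v → no match
vi → match
vii → no match

vi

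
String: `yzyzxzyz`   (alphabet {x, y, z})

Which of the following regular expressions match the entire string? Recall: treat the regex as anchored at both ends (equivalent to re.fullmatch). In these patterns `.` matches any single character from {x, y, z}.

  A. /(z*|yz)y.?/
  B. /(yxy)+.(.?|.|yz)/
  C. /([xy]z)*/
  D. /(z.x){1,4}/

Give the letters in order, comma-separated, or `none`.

A → no match
B → no match — must start with `yxy`
C → match
D → no match — must start with `z`

C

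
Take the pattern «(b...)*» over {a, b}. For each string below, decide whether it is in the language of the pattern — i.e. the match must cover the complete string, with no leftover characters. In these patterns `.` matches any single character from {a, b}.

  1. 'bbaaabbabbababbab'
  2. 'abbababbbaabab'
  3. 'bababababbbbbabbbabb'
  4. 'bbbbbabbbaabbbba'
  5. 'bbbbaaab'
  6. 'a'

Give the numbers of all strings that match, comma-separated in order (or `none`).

1 → no match
2 → no match
3 → match
4 → match
5 → no match
6 → no match

3, 4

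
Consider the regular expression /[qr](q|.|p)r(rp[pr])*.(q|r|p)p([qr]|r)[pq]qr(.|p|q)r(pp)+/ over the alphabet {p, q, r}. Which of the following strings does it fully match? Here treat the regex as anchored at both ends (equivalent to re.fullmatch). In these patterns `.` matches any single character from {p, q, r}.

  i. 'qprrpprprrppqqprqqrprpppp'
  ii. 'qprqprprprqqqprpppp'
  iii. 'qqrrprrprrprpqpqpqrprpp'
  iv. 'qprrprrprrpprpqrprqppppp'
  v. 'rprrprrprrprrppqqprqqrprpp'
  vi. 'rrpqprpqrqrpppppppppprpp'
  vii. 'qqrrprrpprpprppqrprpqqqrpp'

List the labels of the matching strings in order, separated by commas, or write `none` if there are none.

i, iii, v

i → match
ii → no match
iii → match
iv → no match
v → match
vi → no match
vii → no match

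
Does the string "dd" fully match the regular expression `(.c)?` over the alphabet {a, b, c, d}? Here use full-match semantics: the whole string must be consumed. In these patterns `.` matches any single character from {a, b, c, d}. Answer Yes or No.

No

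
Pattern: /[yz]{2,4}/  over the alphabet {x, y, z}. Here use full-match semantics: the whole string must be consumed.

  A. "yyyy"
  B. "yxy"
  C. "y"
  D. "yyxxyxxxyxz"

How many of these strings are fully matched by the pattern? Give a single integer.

1

A. "yyyy" → match
B. "yxy" → no match
C. "y" → no match
D. "yyxxyxxxyxz" → no match
Total matched: 1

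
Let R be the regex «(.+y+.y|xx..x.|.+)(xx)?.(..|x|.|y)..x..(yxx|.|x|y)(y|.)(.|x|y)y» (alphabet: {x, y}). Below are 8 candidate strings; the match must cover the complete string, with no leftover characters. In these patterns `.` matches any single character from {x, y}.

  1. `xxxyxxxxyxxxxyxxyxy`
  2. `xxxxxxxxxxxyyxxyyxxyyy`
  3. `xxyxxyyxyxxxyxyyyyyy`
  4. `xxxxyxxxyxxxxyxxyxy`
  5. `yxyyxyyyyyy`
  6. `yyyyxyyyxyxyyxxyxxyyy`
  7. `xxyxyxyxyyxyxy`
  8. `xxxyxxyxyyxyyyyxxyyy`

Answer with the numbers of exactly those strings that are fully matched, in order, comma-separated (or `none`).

1 → match
2 → match
3 → match
4 → match
5 → no match
6 → match
7 → match
8 → no match

1, 2, 3, 4, 6, 7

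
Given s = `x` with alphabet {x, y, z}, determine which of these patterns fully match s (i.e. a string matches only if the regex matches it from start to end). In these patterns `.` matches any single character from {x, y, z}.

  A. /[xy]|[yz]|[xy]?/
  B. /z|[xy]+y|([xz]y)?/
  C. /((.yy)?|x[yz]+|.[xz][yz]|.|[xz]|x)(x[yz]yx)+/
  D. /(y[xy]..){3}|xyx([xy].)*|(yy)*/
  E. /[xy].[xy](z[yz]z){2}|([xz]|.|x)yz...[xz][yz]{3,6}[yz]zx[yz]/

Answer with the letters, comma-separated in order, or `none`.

A

A → match
B → no match
C → no match — must end with `yx`
D → no match
E → no match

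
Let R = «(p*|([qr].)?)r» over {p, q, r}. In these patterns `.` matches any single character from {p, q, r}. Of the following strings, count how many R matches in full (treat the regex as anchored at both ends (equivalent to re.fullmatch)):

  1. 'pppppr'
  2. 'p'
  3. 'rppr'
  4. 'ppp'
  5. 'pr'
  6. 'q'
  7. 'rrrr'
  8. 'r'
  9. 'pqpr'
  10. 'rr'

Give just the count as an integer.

3

1. 'pppppr' → match
2. 'p' → no match — must end with 'r'
3. 'rppr' → no match
4. 'ppp' → no match — must end with 'r'
5. 'pr' → match
6. 'q' → no match — must end with 'r'
7. 'rrrr' → no match
8. 'r' → match
9. 'pqpr' → no match
10. 'rr' → no match
Total matched: 3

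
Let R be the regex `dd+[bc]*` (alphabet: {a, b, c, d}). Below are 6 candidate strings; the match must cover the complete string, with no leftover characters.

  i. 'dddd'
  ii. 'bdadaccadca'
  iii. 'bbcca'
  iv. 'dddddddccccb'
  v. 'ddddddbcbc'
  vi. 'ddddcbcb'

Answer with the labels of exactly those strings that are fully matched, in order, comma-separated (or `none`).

i → match
ii → no match — must start with 'dd'
iii → no match — must start with 'dd'
iv → match
v → match
vi → match

i, iv, v, vi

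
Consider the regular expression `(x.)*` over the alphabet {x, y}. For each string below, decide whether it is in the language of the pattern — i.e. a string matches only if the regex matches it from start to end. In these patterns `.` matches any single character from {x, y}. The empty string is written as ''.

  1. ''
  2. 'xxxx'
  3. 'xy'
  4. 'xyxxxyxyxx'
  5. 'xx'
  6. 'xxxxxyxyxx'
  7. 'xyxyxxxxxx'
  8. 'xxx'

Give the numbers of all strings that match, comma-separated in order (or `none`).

1, 2, 3, 4, 5, 6, 7

1 → match
2 → match
3 → match
4 → match
5 → match
6 → match
7 → match
8 → no match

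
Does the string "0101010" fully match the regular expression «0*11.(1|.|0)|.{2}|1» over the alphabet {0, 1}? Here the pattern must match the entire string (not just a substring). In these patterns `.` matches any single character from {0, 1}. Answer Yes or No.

No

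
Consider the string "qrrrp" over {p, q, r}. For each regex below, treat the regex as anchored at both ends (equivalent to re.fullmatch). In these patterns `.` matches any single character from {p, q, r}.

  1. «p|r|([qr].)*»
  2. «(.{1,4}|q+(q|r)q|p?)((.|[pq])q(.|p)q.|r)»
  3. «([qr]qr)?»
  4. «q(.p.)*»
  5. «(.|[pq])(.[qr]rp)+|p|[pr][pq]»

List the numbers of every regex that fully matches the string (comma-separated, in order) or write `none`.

5

1 → no match
2 → no match
3 → no match
4 → no match
5 → match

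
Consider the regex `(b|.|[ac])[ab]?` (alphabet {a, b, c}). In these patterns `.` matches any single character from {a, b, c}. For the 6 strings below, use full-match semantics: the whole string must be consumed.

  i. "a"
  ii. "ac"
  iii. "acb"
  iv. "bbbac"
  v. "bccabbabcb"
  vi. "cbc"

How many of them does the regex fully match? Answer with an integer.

i. "a" → match
ii. "ac" → no match
iii. "acb" → no match
iv. "bbbac" → no match
v. "bccabbabcb" → no match
vi. "cbc" → no match
Total matched: 1

1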